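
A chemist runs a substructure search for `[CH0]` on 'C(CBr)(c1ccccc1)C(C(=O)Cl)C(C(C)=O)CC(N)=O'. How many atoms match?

3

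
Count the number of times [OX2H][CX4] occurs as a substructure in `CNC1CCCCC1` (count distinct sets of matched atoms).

[OX2H][CX4] is the SMARTS for an aliphatic alcohol: a hydroxyl oxygen bound to an sp3 (X4) carbon.
No fragment in the molecule satisfies every constraint, giving 0 matches.

0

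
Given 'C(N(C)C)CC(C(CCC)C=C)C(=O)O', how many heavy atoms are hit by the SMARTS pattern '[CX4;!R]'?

The query [CX4;!R] means: aliphatic carbon with four total connections, not in a ring.
Check the 15 heavy atoms by environment: 9× C (X4, acyclic) → match; 3× C (X3, acyclic) → no; 1× O (X1, acyclic) → no; 1× O (X2, acyclic) → no; 1× N (X3, acyclic) → no.
That gives 9 matching atoms.

9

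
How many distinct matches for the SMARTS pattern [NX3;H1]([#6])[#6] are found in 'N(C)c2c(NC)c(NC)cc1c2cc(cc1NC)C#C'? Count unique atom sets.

4

[NX3;H1]([#6])[#6] is the SMARTS for a secondary amine: a trivalent nitrogen with one H, bonded to two carbons.
The molecule carries 4 separate instances of an N-methylamino group (-NHCH3) meeting every constraint; each maps to a distinct set of atoms, giving 4 matches.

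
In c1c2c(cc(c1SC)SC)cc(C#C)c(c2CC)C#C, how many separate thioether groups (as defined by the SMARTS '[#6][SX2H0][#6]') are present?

2

[#6][SX2H0][#6] is the SMARTS for a thioether: an aliphatic sulfur bridging two carbons with no H on the sulfur.
The molecule carries 2 separate instances of a methylthio ether (-SCH3) meeting every constraint; each maps to a distinct set of atoms, giving 2 matches.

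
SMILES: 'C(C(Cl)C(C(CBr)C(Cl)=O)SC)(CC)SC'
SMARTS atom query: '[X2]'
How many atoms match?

2

The query [X2] means: any atom with exactly two total connections (bonds + H).
Check the 16 heavy atoms by environment: 9× C (X4) → no; 2× S (X2) → match; 1× Br (X1) → no; 1× C (X3) → no; 1× O (X1) → no; 2× Cl (X1) → no.
That gives 2 matching atoms.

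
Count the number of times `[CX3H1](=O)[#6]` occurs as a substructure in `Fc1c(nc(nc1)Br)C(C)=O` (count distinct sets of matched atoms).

0

[CX3H1](=O)[#6] is the SMARTS for an aldehyde: an sp2 carbon with one H, double-bonded to O and single-bonded to carbon.
The molecule has an acetyl/ketone group (-C(=O)CH3), but the carbonyl carbon has H0 (two carbon neighbours), not H1; nothing else fits, so there are 0 matches.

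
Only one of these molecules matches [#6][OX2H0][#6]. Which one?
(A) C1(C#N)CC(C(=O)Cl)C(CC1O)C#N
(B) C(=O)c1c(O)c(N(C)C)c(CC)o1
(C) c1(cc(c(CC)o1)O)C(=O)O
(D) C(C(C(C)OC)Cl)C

D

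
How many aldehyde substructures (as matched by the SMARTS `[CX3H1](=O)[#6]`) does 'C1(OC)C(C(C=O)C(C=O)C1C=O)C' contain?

[CX3H1](=O)[#6] is the SMARTS for an aldehyde: an sp2 carbon with one H, double-bonded to O and single-bonded to carbon.
The molecule carries 3 separate instances of an aldehyde (-CHO) meeting every constraint; each maps to a distinct set of atoms, giving 3 matches.

3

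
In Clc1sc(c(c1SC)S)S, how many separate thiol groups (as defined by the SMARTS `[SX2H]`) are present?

[SX2H] is the SMARTS for a thiol: an aliphatic sulfur with two connections, one being H.
The molecule carries 2 separate instances of a thiol (-SH) meeting every constraint; each maps to a distinct set of atoms, giving 2 matches.

2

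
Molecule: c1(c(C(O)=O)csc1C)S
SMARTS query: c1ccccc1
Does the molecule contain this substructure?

No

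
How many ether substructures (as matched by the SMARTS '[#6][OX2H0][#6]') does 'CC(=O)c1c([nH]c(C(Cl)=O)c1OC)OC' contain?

2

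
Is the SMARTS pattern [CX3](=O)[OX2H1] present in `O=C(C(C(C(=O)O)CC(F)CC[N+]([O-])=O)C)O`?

The pattern [CX3](=O)[OX2H1] describes an sp2 carbon double-bonded to O and single-bonded to an -OH oxygen — a carboxylic acid.
The molecule carries a carboxylic acid group (-C(=O)OH), whose atoms satisfy every constraint of the query, so the pattern matches.

Yes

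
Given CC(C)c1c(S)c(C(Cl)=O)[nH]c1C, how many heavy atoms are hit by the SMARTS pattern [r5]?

The query [r5] means: r5 matches atoms in a five-membered ring.
Check the 13 heavy atoms by environment: 1× n (aromatic, in 5-ring) → match; 4× c (aromatic, in 5-ring) → match; 5× C (acyclic) → no; 1× O (acyclic) → no; 1× Cl (acyclic) → no; 1× S (acyclic) → no.
Summing the matching environments: 1 + 4 = 5 matching atoms.

5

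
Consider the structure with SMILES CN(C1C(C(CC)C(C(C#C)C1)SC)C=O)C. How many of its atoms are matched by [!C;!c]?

The query [!C;!c] means: neither aliphatic nor aromatic carbon — same as [!#6].
Check the 17 heavy atoms by environment: 14× C → no; 1× O → match; 1× N → match; 1× S → match.
Summing the matching environments: 1 + 1 + 1 = 3 matching atoms.

3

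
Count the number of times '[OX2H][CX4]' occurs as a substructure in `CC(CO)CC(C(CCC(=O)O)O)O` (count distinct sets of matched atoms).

3

[OX2H][CX4] is the SMARTS for an aliphatic alcohol: a hydroxyl oxygen bound to an sp3 (X4) carbon.
The molecule carries 3 separate instances of a hydroxyl group (-OH) meeting every constraint; each maps to a distinct set of atoms, giving 3 matches.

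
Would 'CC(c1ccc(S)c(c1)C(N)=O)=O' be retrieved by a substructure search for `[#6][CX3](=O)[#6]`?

Yes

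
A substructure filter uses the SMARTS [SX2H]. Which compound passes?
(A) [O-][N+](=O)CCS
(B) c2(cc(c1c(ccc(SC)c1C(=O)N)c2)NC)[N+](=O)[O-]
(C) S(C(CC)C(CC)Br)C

A

[SX2H] describes an aliphatic sulfur with two connections, one being H (a thiol).
(A) contains a thiol (-SH), which satisfies every atom and bond constraint.
(B) has a methylthio ether (-SCH3) but the sulfur has H0 (bonded to two carbons), not H1.
(C) has a methylthio ether (-SCH3) but the sulfur has H0 (bonded to two carbons), not H1.
So the answer is (A).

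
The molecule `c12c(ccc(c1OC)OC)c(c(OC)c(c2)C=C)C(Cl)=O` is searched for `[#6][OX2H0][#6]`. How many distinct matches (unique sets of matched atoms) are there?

3

[#6][OX2H0][#6] is the SMARTS for an ether: an aliphatic oxygen bridging two carbons with no H on the oxygen.
The molecule carries 3 separate instances of a methoxy ether (-OCH3) meeting every constraint; each maps to a distinct set of atoms, giving 3 matches.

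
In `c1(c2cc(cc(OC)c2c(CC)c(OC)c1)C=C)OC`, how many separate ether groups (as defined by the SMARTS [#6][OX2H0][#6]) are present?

3

[#6][OX2H0][#6] is the SMARTS for an ether: an aliphatic oxygen bridging two carbons with no H on the oxygen.
The molecule carries 3 separate instances of a methoxy ether (-OCH3) meeting every constraint; each maps to a distinct set of atoms, giving 3 matches.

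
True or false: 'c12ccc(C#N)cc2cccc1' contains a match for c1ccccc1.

The pattern c1ccccc1 describes six aromatic carbons in a ring — a benzene ring.
The required atom environment is present in the molecule, so the pattern matches.

True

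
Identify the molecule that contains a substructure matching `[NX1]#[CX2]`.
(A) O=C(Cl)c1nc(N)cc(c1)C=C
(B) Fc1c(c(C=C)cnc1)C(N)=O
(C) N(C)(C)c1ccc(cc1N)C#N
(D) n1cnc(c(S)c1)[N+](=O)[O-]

C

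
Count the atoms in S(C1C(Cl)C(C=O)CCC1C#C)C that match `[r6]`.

6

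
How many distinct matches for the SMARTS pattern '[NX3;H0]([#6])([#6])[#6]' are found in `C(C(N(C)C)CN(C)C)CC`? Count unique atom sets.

2

[NX3;H0]([#6])([#6])[#6] is the SMARTS for a tertiary amine: a trivalent nitrogen with no H, bonded to three carbons.
The molecule carries 2 separate instances of a dimethylamino group (-N(CH3)2) meeting every constraint; each maps to a distinct set of atoms, giving 2 matches.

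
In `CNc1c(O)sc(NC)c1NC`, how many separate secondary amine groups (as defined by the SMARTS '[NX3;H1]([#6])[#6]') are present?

3

[NX3;H1]([#6])[#6] is the SMARTS for a secondary amine: a trivalent nitrogen with one H, bonded to two carbons.
The molecule carries 3 separate instances of an N-methylamino group (-NHCH3) meeting every constraint; each maps to a distinct set of atoms, giving 3 matches.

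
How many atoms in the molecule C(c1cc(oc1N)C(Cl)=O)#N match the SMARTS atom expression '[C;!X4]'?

2

The query [C;!X4] means: aliphatic carbon that does not have four total connections.
Check the 11 heavy atoms by environment: 1× o (aromatic, X2) → no; 4× c (aromatic, X3) → no; 1× C (X3) → match; 1× O (X1) → no; 1× Cl (X1) → no; 1× C (X2) → match; 1× N (X1) → no; 1× N (X3) → no.
Summing the matching environments: 1 + 1 = 2 matching atoms.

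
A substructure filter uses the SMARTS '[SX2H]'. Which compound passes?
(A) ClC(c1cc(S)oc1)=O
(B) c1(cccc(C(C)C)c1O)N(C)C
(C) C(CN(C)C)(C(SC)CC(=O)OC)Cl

A

[SX2H] describes an aliphatic sulfur with two connections, one being H (a thiol).
(A) contains a thiol (-SH), which satisfies every atom and bond constraint.
(B) has a hydroxyl group (-OH) but it is an -OH, not an -SH.
(C) has a methylthio ether (-SCH3) but the sulfur has H0 (bonded to two carbons), not H1.
So the answer is (A).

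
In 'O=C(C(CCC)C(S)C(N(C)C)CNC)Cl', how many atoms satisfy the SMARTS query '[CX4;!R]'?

10

Check the 16 heavy atoms by environment: 10× C (X4, acyclic) → match; 1× C (X3, acyclic) → no; 1× O (X1, acyclic) → no; 1× Cl (X1, acyclic) → no; 2× N (X3, acyclic) → no; 1× S (X2, acyclic) → no.
That gives 10 matching atoms.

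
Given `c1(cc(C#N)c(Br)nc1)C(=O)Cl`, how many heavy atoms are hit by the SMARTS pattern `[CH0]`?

The query [CH0] means: aliphatic carbon with no attached hydrogen.
Check the 12 heavy atoms by environment: 1× n (aromatic, H0) → no; 2× c (aromatic, H1) → no; 3× c (aromatic, H0) → no; 2× C (H0) → match; 1× N (H0) → no; 1× O (H0) → no; 1× Cl (H0) → no; 1× Br (H0) → no.
That gives 2 matching atoms.

2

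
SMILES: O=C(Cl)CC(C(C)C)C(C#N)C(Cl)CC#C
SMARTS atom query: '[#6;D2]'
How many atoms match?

4

The query [#6;D2] means: any carbon bonded to exactly two heavy atoms.
Check the 16 heavy atoms by environment: 4× C (D2) → match; 5× C (D3) → no; 2× Cl (D1) → no; 1× O (D1) → no; 1× N (D1) → no; 3× C (D1) → no.
That gives 4 matching atoms.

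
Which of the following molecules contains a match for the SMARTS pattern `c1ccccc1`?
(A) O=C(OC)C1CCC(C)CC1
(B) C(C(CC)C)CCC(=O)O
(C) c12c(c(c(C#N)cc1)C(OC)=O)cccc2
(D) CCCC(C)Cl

C

c1ccccc1 describes six aromatic carbons in a ring (a benzene ring).
(A) has a methyl group (-CH3) but no six-membered all-carbon aromatic ring is present.
(B) has a methyl group (-CH3) but no six-membered all-carbon aromatic ring is present.
(C) contains the required atom environment, so the pattern matches.
(D) has a methyl group (-CH3) but no six-membered all-carbon aromatic ring is present.
So the answer is (C).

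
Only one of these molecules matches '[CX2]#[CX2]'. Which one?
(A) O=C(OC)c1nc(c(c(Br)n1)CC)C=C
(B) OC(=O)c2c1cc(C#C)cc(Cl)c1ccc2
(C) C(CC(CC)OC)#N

[CX2]#[CX2] describes a carbon-carbon triple bond (an alkyne).
(A) has a vinyl group (-CH=CH2) but the C=C is a double bond; both carbons are CX3, not CX2.
(B) contains an ethynyl group (-C#CH), which satisfies every atom and bond constraint.
(C) has a nitrile (-C#N) but the triple bond is C#N, not C#C.
So the answer is (B).

B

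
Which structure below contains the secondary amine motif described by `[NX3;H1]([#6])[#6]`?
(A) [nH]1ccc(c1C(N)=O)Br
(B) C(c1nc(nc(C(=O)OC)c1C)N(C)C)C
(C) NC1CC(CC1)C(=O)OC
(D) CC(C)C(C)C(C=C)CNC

D

[NX3;H1]([#6])[#6] describes a trivalent nitrogen with one H, bonded to two carbons (a secondary amine).
(A) has a primary amide (-C(=O)NH2) but the -C(=O)NH2 nitrogen has H2, not H1.
(B) has a dimethylamino group (-N(CH3)2) but the nitrogen has H0, not H1.
(C) has a primary amino group (-NH2) but the nitrogen has H2 and only one carbon neighbour.
(D) contains an N-methylamino group (-NHCH3), which satisfies every atom and bond constraint.
So the answer is (D).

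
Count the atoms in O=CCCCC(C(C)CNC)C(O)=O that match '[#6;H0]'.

The query [#6;H0] means: any carbon with no attached hydrogen.
Check the 14 heavy atoms by environment: 4× C (H2) → no; 3× C (H1) → no; 2× O (H0) → no; 2× C (H3) → no; 1× N (H1) → no; 1× C (H0) → match; 1× O (H1) → no.
That gives 1 matching atom.

1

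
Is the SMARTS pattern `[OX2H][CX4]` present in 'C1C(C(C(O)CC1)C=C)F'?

Yes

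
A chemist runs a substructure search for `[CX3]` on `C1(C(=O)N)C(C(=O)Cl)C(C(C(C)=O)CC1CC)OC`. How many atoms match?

3

Check the 19 heavy atoms by environment: 10× C (X4) → no; 3× C (X3) → match; 3× O (X1) → no; 1× Cl (X1) → no; 1× O (X2) → no; 1× N (X3) → no.
That gives 3 matching atoms.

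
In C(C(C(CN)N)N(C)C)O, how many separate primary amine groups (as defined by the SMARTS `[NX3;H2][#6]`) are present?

2

[NX3;H2][#6] is the SMARTS for a primary amine: a trivalent nitrogen with two H attached to carbon.
The molecule carries 2 separate instances of a primary amino group (-NH2) meeting every constraint; each maps to a distinct set of atoms, giving 2 matches.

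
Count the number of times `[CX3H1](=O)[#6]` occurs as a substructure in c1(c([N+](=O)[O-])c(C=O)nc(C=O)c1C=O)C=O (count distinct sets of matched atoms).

4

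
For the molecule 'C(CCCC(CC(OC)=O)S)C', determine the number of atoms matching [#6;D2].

5

Check the 12 heavy atoms by environment: 5× C (D2) → match; 2× C (D3) → no; 2× C (D1) → no; 1× O (D1) → no; 1× O (D2) → no; 1× S (D1) → no.
That gives 5 matching atoms.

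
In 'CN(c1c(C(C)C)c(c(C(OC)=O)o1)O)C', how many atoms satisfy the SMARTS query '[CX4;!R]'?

6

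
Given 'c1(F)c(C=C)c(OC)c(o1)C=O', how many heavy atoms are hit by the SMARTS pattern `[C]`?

Check the 12 heavy atoms by environment: 1× o (aromatic) → no; 4× c (aromatic) → no; 4× C → match; 2× O → no; 1× F → no.
That gives 4 matching atoms.

4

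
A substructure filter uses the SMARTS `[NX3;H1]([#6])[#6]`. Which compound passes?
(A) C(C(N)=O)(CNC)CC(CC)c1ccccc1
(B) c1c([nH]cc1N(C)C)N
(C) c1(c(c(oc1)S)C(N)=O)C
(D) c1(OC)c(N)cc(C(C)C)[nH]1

A

[NX3;H1]([#6])[#6] describes a trivalent nitrogen with one H, bonded to two carbons (a secondary amine).
(A) contains an N-methylamino group (-NHCH3), which satisfies every atom and bond constraint.
(B) has a dimethylamino group (-N(CH3)2) but the nitrogen has H0, not H1.
(C) has a primary amide (-C(=O)NH2) but the -C(=O)NH2 nitrogen has H2, not H1.
(D) has a primary amino group (-NH2) but the nitrogen has H2 and only one carbon neighbour.
So the answer is (A).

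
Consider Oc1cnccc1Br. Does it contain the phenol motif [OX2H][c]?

Yes

The pattern [OX2H][c] describes a hydroxyl oxygen attached to an aromatic carbon — a phenol.
The molecule carries a hydroxyl group (-OH), whose atoms satisfy every constraint of the query, so the pattern matches.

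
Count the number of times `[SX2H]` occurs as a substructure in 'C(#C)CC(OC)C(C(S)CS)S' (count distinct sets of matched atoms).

3

[SX2H] is the SMARTS for a thiol: an aliphatic sulfur with two connections, one being H.
The molecule carries 3 separate instances of a thiol (-SH) meeting every constraint; each maps to a distinct set of atoms, giving 3 matches.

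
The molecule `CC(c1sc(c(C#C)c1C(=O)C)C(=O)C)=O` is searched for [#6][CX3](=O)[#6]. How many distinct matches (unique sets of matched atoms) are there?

3

[#6][CX3](=O)[#6] is the SMARTS for a ketone: a carbonyl carbon (no H) flanked by two carbons.
The molecule carries 3 separate instances of an acetyl/ketone group (-C(=O)CH3) meeting every constraint; each maps to a distinct set of atoms, giving 3 matches.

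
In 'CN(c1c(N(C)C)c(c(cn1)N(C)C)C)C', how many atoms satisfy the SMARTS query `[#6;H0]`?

4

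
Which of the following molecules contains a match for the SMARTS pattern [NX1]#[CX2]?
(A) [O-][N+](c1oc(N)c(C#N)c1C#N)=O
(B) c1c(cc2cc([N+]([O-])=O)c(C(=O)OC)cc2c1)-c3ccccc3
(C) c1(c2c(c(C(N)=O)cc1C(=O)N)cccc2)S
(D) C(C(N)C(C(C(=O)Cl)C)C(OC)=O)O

[NX1]#[CX2] describes a nitrogen triple-bonded to a two-connected carbon (a nitrile).
(A) contains a nitrile (-C#N), which satisfies every atom and bond constraint.
(B) has a nitro group (-[N+](=O)[O-]) but there is no C#N triple bond.
(C) has a primary amide (-C(=O)NH2) but the nitrogen is NX3, not NX1.
(D) has a primary amino group (-NH2) but the nitrogen is NX3 (three connections), not NX1 triple-bonded.
So the answer is (A).

A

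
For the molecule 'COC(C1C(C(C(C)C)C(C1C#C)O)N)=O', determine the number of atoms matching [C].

The query [C] means: uppercase C matches aliphatic (non-aromatic) carbon only.
Check the 16 heavy atoms by environment: 12× C → match; 3× O → no; 1× N → no.
That gives 12 matching atoms.

12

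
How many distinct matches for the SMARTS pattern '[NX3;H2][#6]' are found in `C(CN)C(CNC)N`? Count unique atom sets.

2

[NX3;H2][#6] is the SMARTS for a primary amine: a trivalent nitrogen with two H attached to carbon.
The molecule carries 2 separate instances of a primary amino group (-NH2) meeting every constraint; each maps to a distinct set of atoms, giving 2 matches.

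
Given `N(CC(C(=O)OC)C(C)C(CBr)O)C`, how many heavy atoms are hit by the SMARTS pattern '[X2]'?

2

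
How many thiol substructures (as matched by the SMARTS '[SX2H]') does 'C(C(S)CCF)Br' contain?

1

[SX2H] is the SMARTS for a thiol: an aliphatic sulfur with two connections, one being H.
Exactly one fragment in the molecule meets all constraints, giving 1 match.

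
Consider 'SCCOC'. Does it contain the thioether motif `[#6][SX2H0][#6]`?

No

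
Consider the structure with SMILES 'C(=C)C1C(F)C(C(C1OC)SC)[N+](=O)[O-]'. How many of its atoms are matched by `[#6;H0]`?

0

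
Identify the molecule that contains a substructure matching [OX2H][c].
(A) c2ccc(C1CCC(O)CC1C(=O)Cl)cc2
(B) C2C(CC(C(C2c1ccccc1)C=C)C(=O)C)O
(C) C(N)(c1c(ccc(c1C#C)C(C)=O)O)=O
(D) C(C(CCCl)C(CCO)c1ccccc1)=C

[OX2H][c] describes a hydroxyl oxygen attached to an aromatic carbon (a phenol).
(A) has a hydroxyl group (-OH) but the -OH is on an aliphatic carbon, not an aromatic c.
(B) has a hydroxyl group (-OH) but the -OH is on an aliphatic carbon, not an aromatic c.
(C) contains a hydroxyl group (-OH), which satisfies every atom and bond constraint.
(D) has a hydroxyl group (-OH) but the -OH is on an aliphatic carbon, not an aromatic c.
So the answer is (C).

C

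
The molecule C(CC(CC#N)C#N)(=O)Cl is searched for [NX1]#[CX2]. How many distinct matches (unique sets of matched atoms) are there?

[NX1]#[CX2] is the SMARTS for a nitrile: a nitrogen triple-bonded to a two-connected carbon.
The molecule carries 2 separate instances of a nitrile (-C#N) meeting every constraint; each maps to a distinct set of atoms, giving 2 matches.

2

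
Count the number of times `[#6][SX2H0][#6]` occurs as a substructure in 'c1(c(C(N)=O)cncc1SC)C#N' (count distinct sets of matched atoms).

1

[#6][SX2H0][#6] is the SMARTS for a thioether: an aliphatic sulfur bridging two carbons with no H on the sulfur.
Exactly one fragment in the molecule meets all constraints, giving 1 match.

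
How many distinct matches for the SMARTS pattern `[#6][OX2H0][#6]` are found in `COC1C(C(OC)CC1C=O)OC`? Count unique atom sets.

3

[#6][OX2H0][#6] is the SMARTS for an ether: an aliphatic oxygen bridging two carbons with no H on the oxygen.
The molecule carries 3 separate instances of a methoxy ether (-OCH3) meeting every constraint; each maps to a distinct set of atoms, giving 3 matches.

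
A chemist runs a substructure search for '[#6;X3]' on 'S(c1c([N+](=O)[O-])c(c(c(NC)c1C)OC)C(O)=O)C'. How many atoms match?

7

Check the 19 heavy atoms by environment: 6× c (aromatic, X3) → match; 1× S (X2) → no; 4× C (X4) → no; 1× C (X3) → match; 2× O (X1) → no; 2× O (X2) → no; 1× N (X3) → no; 1× N (charge +1, X3) → no; 1× O (charge -1, X1) → no.
Summing the matching environments: 6 + 1 = 7 matching atoms.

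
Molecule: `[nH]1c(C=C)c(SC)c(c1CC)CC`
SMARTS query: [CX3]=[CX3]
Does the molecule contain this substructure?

Yes

The pattern [CX3]=[CX3] describes a non-aromatic C=C double bond between two sp2 carbons — an alkene.
The molecule carries a vinyl group (-CH=CH2), whose atoms satisfy every constraint of the query, so the pattern matches.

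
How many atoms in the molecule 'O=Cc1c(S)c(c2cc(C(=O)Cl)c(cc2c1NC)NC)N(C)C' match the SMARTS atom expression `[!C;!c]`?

7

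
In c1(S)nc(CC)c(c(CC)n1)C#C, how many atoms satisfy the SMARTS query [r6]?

6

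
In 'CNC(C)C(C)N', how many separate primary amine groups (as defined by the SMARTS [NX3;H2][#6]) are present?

1

[NX3;H2][#6] is the SMARTS for a primary amine: a trivalent nitrogen with two H attached to carbon.
Exactly one fragment in the molecule meets all constraints, giving 1 match.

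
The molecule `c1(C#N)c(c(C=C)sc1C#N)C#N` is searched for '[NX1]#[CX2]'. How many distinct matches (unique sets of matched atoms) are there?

3

[NX1]#[CX2] is the SMARTS for a nitrile: a nitrogen triple-bonded to a two-connected carbon.
The molecule carries 3 separate instances of a nitrile (-C#N) meeting every constraint; each maps to a distinct set of atoms, giving 3 matches.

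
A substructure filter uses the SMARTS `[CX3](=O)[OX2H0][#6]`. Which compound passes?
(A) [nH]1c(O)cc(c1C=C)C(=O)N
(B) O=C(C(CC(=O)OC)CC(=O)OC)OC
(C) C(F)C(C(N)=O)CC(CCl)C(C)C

B

[CX3](=O)[OX2H0][#6] describes a carbonyl carbon bonded to an oxygen that is itself bonded to carbon (no H on that O) (an ester).
(A) has a primary amide (-C(=O)NH2) but the carbonyl is bonded to N, not to an O-C linkage.
(B) contains a methyl-ester group (-C(=O)OCH3), which satisfies every atom and bond constraint.
(C) has a primary amide (-C(=O)NH2) but the carbonyl is bonded to N, not to an O-C linkage.
So the answer is (B).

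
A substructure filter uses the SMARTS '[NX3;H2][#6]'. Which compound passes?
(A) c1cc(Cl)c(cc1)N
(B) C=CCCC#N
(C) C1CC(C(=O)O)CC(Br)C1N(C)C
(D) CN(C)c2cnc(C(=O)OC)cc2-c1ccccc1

[NX3;H2][#6] describes a trivalent nitrogen with two H attached to carbon (a primary amine).
(A) contains a primary amino group (-NH2), which satisfies every atom and bond constraint.
(B) has a nitrile (-C#N) but the nitrogen is NX1 (triple-bonded), not NX3 with two H.
(C) has a dimethylamino group (-N(CH3)2) but the nitrogen has H0, not H2.
(D) has a dimethylamino group (-N(CH3)2) but the nitrogen has H0, not H2.
So the answer is (A).

A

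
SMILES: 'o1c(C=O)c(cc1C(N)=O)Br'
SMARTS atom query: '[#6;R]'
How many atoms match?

4

The query [#6;R] means: carbon that is part of a ring.
Check the 11 heavy atoms by environment: 1× o (aromatic, in 5-ring) → no; 4× c (aromatic, in 5-ring) → match; 1× Br (acyclic) → no; 2× C (acyclic) → no; 2× O (acyclic) → no; 1× N (acyclic) → no.
That gives 4 matching atoms.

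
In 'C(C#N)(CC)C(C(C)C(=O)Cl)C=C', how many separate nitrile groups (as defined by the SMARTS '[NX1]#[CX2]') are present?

1

[NX1]#[CX2] is the SMARTS for a nitrile: a nitrogen triple-bonded to a two-connected carbon.
Exactly one fragment in the molecule meets all constraints, giving 1 match.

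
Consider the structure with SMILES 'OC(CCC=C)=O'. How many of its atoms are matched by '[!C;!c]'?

The query [!C;!c] means: neither aliphatic nor aromatic carbon — same as [!#6].
Check the 7 heavy atoms by environment: 5× C → no; 2× O → match.
That gives 2 matching atoms.

2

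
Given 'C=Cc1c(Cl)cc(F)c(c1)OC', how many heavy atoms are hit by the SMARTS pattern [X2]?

1

The query [X2] means: any atom with exactly two total connections (bonds + H).
Check the 12 heavy atoms by environment: 6× c (aromatic, X3) → no; 2× C (X3) → no; 1× O (X2) → match; 1× C (X4) → no; 1× F (X1) → no; 1× Cl (X1) → no.
That gives 1 matching atom.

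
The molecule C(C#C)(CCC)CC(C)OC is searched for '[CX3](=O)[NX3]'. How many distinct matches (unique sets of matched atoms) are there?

0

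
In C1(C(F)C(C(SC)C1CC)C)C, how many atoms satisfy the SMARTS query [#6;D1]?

The query [#6;D1] means: carbon bonded to exactly one heavy atom.
Check the 12 heavy atoms by environment: 5× C (D3) → no; 1× S (D2) → no; 4× C (D1) → match; 1× F (D1) → no; 1× C (D2) → no.
That gives 4 matching atoms.

4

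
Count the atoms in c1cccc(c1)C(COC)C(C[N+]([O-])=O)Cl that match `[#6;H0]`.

The query [#6;H0] means: any carbon with no attached hydrogen.
Check the 16 heavy atoms by environment: 2× C (H2) → no; 2× C (H1) → no; 1× c (aromatic, H0) → match; 5× c (aromatic, H1) → no; 2× O (H0) → no; 1× C (H3) → no; 1× N (charge +1, H0) → no; 1× O (charge -1, H0) → no; 1× Cl (H0) → no.
That gives 1 matching atom.

1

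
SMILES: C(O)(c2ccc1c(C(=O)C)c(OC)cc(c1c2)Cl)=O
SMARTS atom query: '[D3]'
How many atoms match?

Check the 19 heavy atoms by environment: 6× c (aromatic, D3) → match; 4× c (aromatic, D2) → no; 1× Cl (D1) → no; 2× C (D3) → match; 3× O (D1) → no; 2× C (D1) → no; 1× O (D2) → no.
Summing the matching environments: 6 + 2 = 8 matching atoms.

8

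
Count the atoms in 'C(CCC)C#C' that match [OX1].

0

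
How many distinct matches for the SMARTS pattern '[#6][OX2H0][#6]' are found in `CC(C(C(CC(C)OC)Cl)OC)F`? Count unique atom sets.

2

[#6][OX2H0][#6] is the SMARTS for an ether: an aliphatic oxygen bridging two carbons with no H on the oxygen.
The molecule carries 2 separate instances of a methoxy ether (-OCH3) meeting every constraint; each maps to a distinct set of atoms, giving 2 matches.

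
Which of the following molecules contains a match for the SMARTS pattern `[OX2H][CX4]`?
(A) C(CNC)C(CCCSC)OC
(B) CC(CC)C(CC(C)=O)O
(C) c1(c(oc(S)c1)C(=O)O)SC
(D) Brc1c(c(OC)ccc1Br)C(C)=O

B

[OX2H][CX4] describes a hydroxyl oxygen bound to an sp3 (X4) carbon (an aliphatic alcohol).
(A) has a methoxy ether (-OCH3) but the oxygen has H0 (ether), not H1.
(B) contains a hydroxyl group (-OH), which satisfies every atom and bond constraint.
(C) has a carboxylic acid group (-C(=O)OH) but the -OH is on a CX3 carbonyl carbon, not a CX4 carbon.
(D) has a methoxy ether (-OCH3) but the oxygen has H0 (ether), not H1.
So the answer is (B).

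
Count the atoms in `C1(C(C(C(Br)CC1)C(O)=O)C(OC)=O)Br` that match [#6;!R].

The query [#6;!R] means: carbon not in any ring.
Check the 15 heavy atoms by environment: 6× C (in 6-ring) → no; 2× Br (acyclic) → no; 3× C (acyclic) → match; 4× O (acyclic) → no.
That gives 3 matching atoms.

3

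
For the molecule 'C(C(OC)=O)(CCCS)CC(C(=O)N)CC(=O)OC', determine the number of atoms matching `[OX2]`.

The query [OX2] means: aliphatic oxygen with two total connections — ether, hydroxyl, or ester single-bond O.
Check the 19 heavy atoms by environment: 9× C (X4) → no; 1× S (X2) → no; 3× C (X3) → no; 3× O (X1) → no; 1× N (X3) → no; 2× O (X2) → match.
That gives 2 matching atoms.

2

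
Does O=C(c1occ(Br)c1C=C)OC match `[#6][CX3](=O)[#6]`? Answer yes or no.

No

The pattern [#6][CX3](=O)[#6] describes a carbonyl carbon (no H) flanked by two carbons — a ketone.
The closest candidate here is a methyl-ester group (-C(=O)OCH3), but one neighbour of the carbonyl carbon is O, not C. No other fragment satisfies the full query, so there is no match.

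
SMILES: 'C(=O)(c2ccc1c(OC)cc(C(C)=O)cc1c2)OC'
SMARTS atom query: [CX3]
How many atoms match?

The query [CX3] means: C with X3: aliphatic carbon with exactly 3 total connections.
Check the 19 heavy atoms by environment: 10× c (aromatic, X3) → no; 2× C (X3) → match; 2× O (X1) → no; 2× O (X2) → no; 3× C (X4) → no.
That gives 2 matching atoms.

2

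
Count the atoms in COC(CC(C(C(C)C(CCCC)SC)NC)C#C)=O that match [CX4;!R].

13

Check the 20 heavy atoms by environment: 13× C (X4, acyclic) → match; 2× C (X2, acyclic) → no; 1× S (X2, acyclic) → no; 1× C (X3, acyclic) → no; 1× O (X1, acyclic) → no; 1× O (X2, acyclic) → no; 1× N (X3, acyclic) → no.
That gives 13 matching atoms.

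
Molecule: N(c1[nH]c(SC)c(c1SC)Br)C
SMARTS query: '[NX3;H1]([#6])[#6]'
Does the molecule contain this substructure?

Yes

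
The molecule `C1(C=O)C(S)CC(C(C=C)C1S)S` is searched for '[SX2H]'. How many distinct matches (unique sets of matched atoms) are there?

3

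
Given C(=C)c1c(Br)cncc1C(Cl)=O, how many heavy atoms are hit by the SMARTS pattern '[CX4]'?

The query [CX4] means: C with X4: aliphatic carbon with exactly 4 total connections (bonds + H).
Check the 12 heavy atoms by environment: 1× n (aromatic, X2) → no; 5× c (aromatic, X3) → no; 3× C (X3) → no; 1× Br (X1) → no; 1× O (X1) → no; 1× Cl (X1) → no.
No environment satisfies the query, so 0 matching atoms.

0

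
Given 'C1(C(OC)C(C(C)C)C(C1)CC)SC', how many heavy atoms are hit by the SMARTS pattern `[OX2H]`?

The query [OX2H] means: aliphatic oxygen with two connections, one of which is H — an -OH oxygen.
Check the 14 heavy atoms by environment: 5× C (H1, X4) → no; 2× C (H2, X4) → no; 5× C (H3, X4) → no; 1× O (H0, X2) → no; 1× S (H0, X2) → no.
No environment satisfies the query, so 0 matching atoms.

0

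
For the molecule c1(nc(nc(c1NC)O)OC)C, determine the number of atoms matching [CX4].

3

The query [CX4] means: C with X4: aliphatic carbon with exactly 4 total connections (bonds + H).
Check the 12 heavy atoms by environment: 2× n (aromatic, X2) → no; 4× c (aromatic, X3) → no; 3× C (X4) → match; 2× O (X2) → no; 1× N (X3) → no.
That gives 3 matching atoms.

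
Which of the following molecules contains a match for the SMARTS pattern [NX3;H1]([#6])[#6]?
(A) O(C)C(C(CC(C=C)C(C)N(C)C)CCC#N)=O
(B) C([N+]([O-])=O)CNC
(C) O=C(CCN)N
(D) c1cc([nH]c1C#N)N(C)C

B

[NX3;H1]([#6])[#6] describes a trivalent nitrogen with one H, bonded to two carbons (a secondary amine).
(A) has a dimethylamino group (-N(CH3)2) but the nitrogen has H0, not H1.
(B) contains an N-methylamino group (-NHCH3), which satisfies every atom and bond constraint.
(C) has a primary amide (-C(=O)NH2) but the -C(=O)NH2 nitrogen has H2, not H1.
(D) has a dimethylamino group (-N(CH3)2) but the nitrogen has H0, not H1.
So the answer is (B).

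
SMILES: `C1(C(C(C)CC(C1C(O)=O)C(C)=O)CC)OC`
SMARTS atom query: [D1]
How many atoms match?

7

The query [D1] means: atom with exactly one heavy-atom neighbour (degree 1).
Check the 17 heavy atoms by environment: 7× C (D3) → no; 2× C (D2) → no; 4× C (D1) → match; 3× O (D1) → match; 1× O (D2) → no.
Summing the matching environments: 4 + 3 = 7 matching atoms.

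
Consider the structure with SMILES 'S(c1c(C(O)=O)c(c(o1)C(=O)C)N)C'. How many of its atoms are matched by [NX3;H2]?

1

The query [NX3;H2] means: aliphatic N with 3 total connections, two of them H — an -NH2 nitrogen (amine or amide).
Check the 14 heavy atoms by environment: 1× o (aromatic, H0, X2) → no; 4× c (aromatic, H0, X3) → no; 1× N (H2, X3) → match; 2× C (H0, X3) → no; 2× O (H0, X1) → no; 1× O (H1, X2) → no; 1× S (H0, X2) → no; 2× C (H3, X4) → no.
That gives 1 matching atom.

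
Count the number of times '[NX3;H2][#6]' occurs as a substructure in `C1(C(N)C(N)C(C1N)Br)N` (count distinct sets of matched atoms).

[NX3;H2][#6] is the SMARTS for a primary amine: a trivalent nitrogen with two H attached to carbon.
The molecule carries 4 separate instances of a primary amino group (-NH2) meeting every constraint; each maps to a distinct set of atoms, giving 4 matches.

4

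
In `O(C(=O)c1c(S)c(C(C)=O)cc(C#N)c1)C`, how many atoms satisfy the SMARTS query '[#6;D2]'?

The query [#6;D2] means: any carbon bonded to exactly two heavy atoms.
Check the 16 heavy atoms by environment: 4× c (aromatic, D3) → no; 2× c (aromatic, D2) → match; 1× S (D1) → no; 2× C (D3) → no; 2× O (D1) → no; 2× C (D1) → no; 1× O (D2) → no; 1× C (D2) → match; 1× N (D1) → no.
Summing the matching environments: 2 + 1 = 3 matching atoms.

3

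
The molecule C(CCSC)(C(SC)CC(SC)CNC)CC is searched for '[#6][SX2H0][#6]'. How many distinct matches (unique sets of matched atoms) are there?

3

[#6][SX2H0][#6] is the SMARTS for a thioether: an aliphatic sulfur bridging two carbons with no H on the sulfur.
The molecule carries 3 separate instances of a methylthio ether (-SCH3) meeting every constraint; each maps to a distinct set of atoms, giving 3 matches.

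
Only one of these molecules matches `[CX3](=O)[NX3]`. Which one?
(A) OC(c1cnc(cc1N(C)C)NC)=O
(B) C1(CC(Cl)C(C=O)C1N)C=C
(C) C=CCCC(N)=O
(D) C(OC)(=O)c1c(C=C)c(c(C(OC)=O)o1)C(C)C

[CX3](=O)[NX3] describes a carbonyl carbon bonded to a trivalent nitrogen (an amide).
(A) has a carboxylic acid group (-C(=O)OH) but the carbonyl is bonded to O, not to an NX3 nitrogen.
(B) has a primary amino group (-NH2) but the -NH2 is not attached to a carbonyl carbon.
(C) contains a primary amide (-C(=O)NH2), which satisfies every atom and bond constraint.
(D) has a methyl-ester group (-C(=O)OCH3) but the carbonyl is bonded to O, not to an NX3 nitrogen.
So the answer is (C).

C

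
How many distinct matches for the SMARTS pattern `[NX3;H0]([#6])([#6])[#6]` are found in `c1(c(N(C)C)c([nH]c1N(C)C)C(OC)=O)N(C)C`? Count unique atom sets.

[NX3;H0]([#6])([#6])[#6] is the SMARTS for a tertiary amine: a trivalent nitrogen with no H, bonded to three carbons.
The molecule carries 3 separate instances of a dimethylamino group (-N(CH3)2) meeting every constraint; each maps to a distinct set of atoms, giving 3 matches.

3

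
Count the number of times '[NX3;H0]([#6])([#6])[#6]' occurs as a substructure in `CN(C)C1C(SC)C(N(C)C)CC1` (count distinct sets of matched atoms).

[NX3;H0]([#6])([#6])[#6] is the SMARTS for a tertiary amine: a trivalent nitrogen with no H, bonded to three carbons.
The molecule carries 2 separate instances of a dimethylamino group (-N(CH3)2) meeting every constraint; each maps to a distinct set of atoms, giving 2 matches.

2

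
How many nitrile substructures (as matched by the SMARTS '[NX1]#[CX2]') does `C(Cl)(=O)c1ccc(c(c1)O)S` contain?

[NX1]#[CX2] is the SMARTS for a nitrile: a nitrogen triple-bonded to a two-connected carbon.
No fragment in the molecule satisfies every constraint, giving 0 matches.

0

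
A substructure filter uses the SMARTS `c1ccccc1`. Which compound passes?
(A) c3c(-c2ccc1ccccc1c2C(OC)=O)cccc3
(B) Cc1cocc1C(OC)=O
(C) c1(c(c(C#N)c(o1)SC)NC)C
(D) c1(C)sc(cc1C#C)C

A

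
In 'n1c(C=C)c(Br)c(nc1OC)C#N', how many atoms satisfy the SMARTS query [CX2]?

1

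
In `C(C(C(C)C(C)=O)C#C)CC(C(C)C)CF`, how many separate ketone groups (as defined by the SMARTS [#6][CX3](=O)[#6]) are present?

1

[#6][CX3](=O)[#6] is the SMARTS for a ketone: a carbonyl carbon (no H) flanked by two carbons.
Exactly one fragment in the molecule meets all constraints, giving 1 match.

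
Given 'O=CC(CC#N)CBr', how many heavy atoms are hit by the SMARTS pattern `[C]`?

5

The query [C] means: uppercase C matches aliphatic (non-aromatic) carbon only.
Check the 8 heavy atoms by environment: 5× C → match; 1× Br → no; 1× N → no; 1× O → no.
That gives 5 matching atoms.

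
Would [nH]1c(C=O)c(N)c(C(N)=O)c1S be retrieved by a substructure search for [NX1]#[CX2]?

No

The pattern [NX1]#[CX2] describes a nitrogen triple-bonded to a two-connected carbon — a nitrile.
The closest candidate here is a primary amide (-C(=O)NH2), but the nitrogen is NX3, not NX1. No other fragment satisfies the full query, so there is no match.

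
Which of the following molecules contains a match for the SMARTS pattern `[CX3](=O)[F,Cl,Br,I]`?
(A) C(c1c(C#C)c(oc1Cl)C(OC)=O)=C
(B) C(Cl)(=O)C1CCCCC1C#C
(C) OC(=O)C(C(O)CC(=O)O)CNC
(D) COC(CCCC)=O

B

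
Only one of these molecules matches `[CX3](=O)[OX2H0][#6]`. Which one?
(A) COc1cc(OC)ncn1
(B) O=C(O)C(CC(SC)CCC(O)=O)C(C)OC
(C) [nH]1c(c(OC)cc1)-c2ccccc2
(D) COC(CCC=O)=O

D

[CX3](=O)[OX2H0][#6] describes a carbonyl carbon bonded to an oxygen that is itself bonded to carbon (no H on that O) (an ester).
(A) has a methoxy ether (-OCH3) but the ether oxygen is not adjacent to a C=O carbon.
(B) has a carboxylic acid group (-C(=O)OH) but the singly-bonded O carries H (OX2H1, not H0).
(C) has a methoxy ether (-OCH3) but the ether oxygen is not adjacent to a C=O carbon.
(D) contains a methyl-ester group (-C(=O)OCH3), which satisfies every atom and bond constraint.
So the answer is (D).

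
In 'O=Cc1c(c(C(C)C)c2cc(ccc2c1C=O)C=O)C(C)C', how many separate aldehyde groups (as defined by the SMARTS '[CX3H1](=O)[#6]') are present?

3

[CX3H1](=O)[#6] is the SMARTS for an aldehyde: an sp2 carbon with one H, double-bonded to O and single-bonded to carbon.
The molecule carries 3 separate instances of an aldehyde (-CHO) meeting every constraint; each maps to a distinct set of atoms, giving 3 matches.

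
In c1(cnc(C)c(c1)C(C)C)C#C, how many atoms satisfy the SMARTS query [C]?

6

The query [C] means: uppercase C matches aliphatic (non-aromatic) carbon only.
Check the 12 heavy atoms by environment: 1× n (aromatic) → no; 5× c (aromatic) → no; 6× C → match.
That gives 6 matching atoms.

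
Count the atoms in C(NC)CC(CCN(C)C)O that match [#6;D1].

The query [#6;D1] means: carbon bonded to exactly one heavy atom.
Check the 11 heavy atoms by environment: 4× C (D2) → no; 1× C (D3) → no; 1× N (D3) → no; 3× C (D1) → match; 1× N (D2) → no; 1× O (D1) → no.
That gives 3 matching atoms.

3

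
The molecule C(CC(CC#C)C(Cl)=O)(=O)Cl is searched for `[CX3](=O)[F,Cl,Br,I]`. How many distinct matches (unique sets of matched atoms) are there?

[CX3](=O)[F,Cl,Br,I] is the SMARTS for an acyl halide: a carbonyl carbon bonded to a halogen.
The molecule carries 2 separate instances of an acyl chloride (-C(=O)Cl) meeting every constraint; each maps to a distinct set of atoms, giving 2 matches.

2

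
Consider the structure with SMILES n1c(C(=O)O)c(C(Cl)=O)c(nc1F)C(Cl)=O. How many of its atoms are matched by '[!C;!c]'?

9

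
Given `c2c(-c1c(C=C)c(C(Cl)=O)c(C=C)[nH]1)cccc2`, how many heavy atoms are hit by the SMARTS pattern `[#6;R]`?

10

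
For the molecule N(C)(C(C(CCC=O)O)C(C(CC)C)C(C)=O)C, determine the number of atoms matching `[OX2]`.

1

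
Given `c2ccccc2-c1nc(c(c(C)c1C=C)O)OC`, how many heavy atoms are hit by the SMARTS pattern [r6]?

12

The query [r6] means: r6 matches atoms in a six-membered ring.
Check the 18 heavy atoms by environment: 1× n (aromatic, in 6-ring) → match; 11× c (aromatic, in 6-ring) → match; 2× O (acyclic) → no; 4× C (acyclic) → no.
Summing the matching environments: 1 + 11 = 12 matching atoms.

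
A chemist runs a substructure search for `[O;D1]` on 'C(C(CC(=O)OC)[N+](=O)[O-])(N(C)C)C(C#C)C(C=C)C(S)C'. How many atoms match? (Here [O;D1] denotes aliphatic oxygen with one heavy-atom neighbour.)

3

The query [O;D1] means: aliphatic oxygen bonded to exactly one heavy atom.
Check the 22 heavy atoms by environment: 6× C (D1) → no; 6× C (D3) → no; 3× C (D2) → no; 1× S (D1) → no; 2× O (D1) → match; 1× O (D2) → no; 1× N (charge +1, D3) → no; 1× O (charge -1, D1) → match; 1× N (D3) → no.
Summing the matching environments: 2 + 1 = 3 matching atoms.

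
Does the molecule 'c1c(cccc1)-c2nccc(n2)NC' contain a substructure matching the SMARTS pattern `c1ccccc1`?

Yes

The pattern c1ccccc1 describes six aromatic carbons in a ring — a benzene ring.
The molecule carries a phenyl ring, whose atoms satisfy every constraint of the query, so the pattern matches.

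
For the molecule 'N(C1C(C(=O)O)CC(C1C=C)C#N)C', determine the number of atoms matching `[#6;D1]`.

The query [#6;D1] means: carbon bonded to exactly one heavy atom.
Check the 14 heavy atoms by environment: 5× C (D3) → no; 3× C (D2) → no; 1× N (D1) → no; 1× N (D2) → no; 2× C (D1) → match; 2× O (D1) → no.
That gives 2 matching atoms.

2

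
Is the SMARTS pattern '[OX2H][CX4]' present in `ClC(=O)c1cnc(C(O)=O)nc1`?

No

The pattern [OX2H][CX4] describes a hydroxyl oxygen bound to an sp3 (X4) carbon — an aliphatic alcohol.
The closest candidate here is a carboxylic acid group (-C(=O)OH), but the -OH is on a CX3 carbonyl carbon, not a CX4 carbon. No other fragment satisfies the full query, so there is no match.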